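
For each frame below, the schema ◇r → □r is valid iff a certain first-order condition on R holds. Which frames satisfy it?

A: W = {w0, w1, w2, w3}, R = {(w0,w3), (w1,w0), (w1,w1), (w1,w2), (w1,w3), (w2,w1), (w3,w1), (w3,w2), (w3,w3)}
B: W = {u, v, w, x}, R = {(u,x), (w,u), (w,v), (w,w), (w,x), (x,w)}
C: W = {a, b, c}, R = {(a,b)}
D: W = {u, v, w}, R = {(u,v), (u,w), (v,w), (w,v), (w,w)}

C

Frame correspondent (Sahlqvist): ∀x ∀y ∀z (Rxy ∧ Rxz → y = z) — i.e. partial functionality.
A: fails — w1 sees both w0 and w1.
B: fails — w sees both u and v.
C: ✓.
D: fails — u sees both v and w.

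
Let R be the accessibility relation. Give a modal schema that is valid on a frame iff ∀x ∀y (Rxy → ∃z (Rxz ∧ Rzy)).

This is density; the standard corresponding axiom is C4: □□ψ → □ψ.

□□ψ → □ψ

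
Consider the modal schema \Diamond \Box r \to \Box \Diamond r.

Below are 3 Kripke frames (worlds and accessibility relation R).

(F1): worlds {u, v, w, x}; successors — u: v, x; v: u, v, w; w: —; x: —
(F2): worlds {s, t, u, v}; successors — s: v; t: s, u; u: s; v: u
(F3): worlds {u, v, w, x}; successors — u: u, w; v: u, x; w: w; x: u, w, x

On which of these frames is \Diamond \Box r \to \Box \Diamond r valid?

(F3)

Frame correspondent (Sahlqvist): \forall x \forall y \forall z (Rxy \wedge Rxz \to \exists w (Ryw \wedge Rzw)) — i.e. convergence.
(F1): fails — Ruv and Rux but v and x have no common successor.
(F2): fails — Rts and Rtu but s and u have no common successor.
(F3): holds.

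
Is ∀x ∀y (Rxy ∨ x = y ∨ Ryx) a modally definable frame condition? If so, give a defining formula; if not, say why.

No — not modally definable

Any modally definable frame class is closed under disjoint unions.
Take 2 disjoint single-world reflexive frames: each is trivially connected, but their disjoint union has 2 worlds with no edge between distinct components, so it is not connected.
Hence connectedness of R is not modally definable.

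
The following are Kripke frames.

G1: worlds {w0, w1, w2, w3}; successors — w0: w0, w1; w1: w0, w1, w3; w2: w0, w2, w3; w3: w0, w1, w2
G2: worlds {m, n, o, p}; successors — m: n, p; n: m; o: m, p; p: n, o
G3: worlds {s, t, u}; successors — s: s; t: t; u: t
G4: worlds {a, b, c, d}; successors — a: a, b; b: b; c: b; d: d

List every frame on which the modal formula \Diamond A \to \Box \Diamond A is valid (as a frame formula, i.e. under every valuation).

Frame correspondent (Sahlqvist): \forall x \forall y \forall z (Rxy \wedge Rxz \to Ryz) — i.e. the Euclidean property.
G1: fails — Rw1w0 and Rw1w3 but not Rw0w3.
G2: fails — Rmn and Rmn but not Rnn.
G3: condition met.
G4: fails — Rab and Raa but not Rba.
Valid on: G3.

G3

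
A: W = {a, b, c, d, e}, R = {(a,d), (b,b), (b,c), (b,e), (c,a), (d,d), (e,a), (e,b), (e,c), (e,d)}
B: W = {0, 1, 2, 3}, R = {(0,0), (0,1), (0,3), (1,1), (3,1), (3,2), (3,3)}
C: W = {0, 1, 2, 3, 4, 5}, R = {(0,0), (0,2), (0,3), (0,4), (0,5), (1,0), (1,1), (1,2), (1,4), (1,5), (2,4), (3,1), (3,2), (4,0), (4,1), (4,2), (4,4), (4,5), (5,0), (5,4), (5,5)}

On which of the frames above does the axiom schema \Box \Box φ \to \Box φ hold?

B, C

The schema corresponds to density: \forall x \forall y (Rxy \to \exists z (Rxz \wedge Rzy)).
A: fails — Rca but no z with Rcz and Rza.
B: holds.
C: holds.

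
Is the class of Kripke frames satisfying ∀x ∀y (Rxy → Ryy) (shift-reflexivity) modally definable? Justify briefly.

Definable; □(□q → q) defines it

The condition is shift-reflexivity. A defining modal formula is □(□q → q).
Suppose □(□q→q) is valid. Take Rxy and set V(q)={w : Ryw}. Then at y, □q holds; since □(□q→q) at x, □q→q at y, so q at y, i.e. Ryy.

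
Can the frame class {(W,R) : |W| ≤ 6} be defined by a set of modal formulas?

Any modally definable frame class is closed under disjoint unions.
Any modal formula valid on each of 7 disjoint one-world frames is valid on their disjoint union (validity is preserved under disjoint unions). Each one-world frame has |W|=1≤6, but the union has |W|=7.
Hence having at most 6 worlds is not modally definable.

No — not modally definable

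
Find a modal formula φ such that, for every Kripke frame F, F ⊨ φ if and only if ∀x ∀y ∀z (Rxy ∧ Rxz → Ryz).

◇p → □◇p

This is the Euclidean property; the standard corresponding axiom is 5: ◇p → □◇p.
Suppose ◇p→□◇p is valid. Take Rxy, Rxz and set V(p)={y}. Then ◇p at x, so □◇p at x, so ◇p at z, so some w with Rzw has p; w=y, i.e. Rzy. By symmetry of the argument, Ryz.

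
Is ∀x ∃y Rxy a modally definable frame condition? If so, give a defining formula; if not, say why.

Yes, by □p → ◇p

The condition is seriality. A defining modal formula is □p → ◇p.
Suppose □p→◇p is valid. At any x set V(p)=W. Then □p at x, so ◇p at x, so x has a successor.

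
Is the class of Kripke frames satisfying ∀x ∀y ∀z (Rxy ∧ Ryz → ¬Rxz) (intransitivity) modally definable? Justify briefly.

If a class were modally definable it would be closed under surjective bounded morphisms (Goldblatt–Thomason).
The 5-cycle (worlds a,b,c,d,e with a→b→c→d→e→a) is intransitive. Mapping every world to a single reflexive point • is a surjective bounded morphism; the reflexive point is not intransitive (R••∧R•• but R••).
Hence intransitivity is not modally definable.

No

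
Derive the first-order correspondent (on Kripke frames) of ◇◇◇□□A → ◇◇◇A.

∀x ∀y (xR³y → ∃w (yR²w ∧ xR³w))

This is a Sahlqvist (Geach-type) schema ◇^3□^2A → □^0◇^3A.
Minimal-valuation argument: fix x; take any y with xR^3y and any z with xR^0z. Set V(A) to the set of worlds R-reachable from y in exactly 2 steps. Then □^2A holds at y, so the antecedent holds at x; validity forces ◇^3A at z, giving a w with zR^3w and yR^2w.
First-order correspondent: ∀x ∀y (xR³y → ∃w (yR²w ∧ xR³w)).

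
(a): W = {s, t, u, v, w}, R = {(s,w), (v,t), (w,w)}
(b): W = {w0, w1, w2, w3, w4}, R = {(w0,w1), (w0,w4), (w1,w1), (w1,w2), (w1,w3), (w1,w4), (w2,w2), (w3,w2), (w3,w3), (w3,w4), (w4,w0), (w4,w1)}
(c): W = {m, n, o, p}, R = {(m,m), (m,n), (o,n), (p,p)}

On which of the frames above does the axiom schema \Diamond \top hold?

(b)

Frame correspondent (Sahlqvist): \forall x \exists y Rxy — i.e. seriality.
(a): fails — world t has no successor.
(b): holds.
(c): fails — world n has no successor.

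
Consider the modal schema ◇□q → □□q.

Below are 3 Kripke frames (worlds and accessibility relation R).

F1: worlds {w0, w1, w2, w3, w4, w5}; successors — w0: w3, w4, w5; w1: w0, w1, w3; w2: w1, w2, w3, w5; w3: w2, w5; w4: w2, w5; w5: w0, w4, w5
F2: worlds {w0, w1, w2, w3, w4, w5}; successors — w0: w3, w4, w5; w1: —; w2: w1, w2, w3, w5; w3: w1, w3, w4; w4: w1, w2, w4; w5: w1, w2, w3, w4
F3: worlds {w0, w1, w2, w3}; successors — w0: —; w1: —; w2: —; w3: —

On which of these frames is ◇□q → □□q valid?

Frame correspondent (Sahlqvist): ∀x ∀y ∀z ((xRy ∧ xR²z) → ∃w (yRw ∧ z = w)) — i.e. a generalized confluence (Geach) condition.
F1: fails — w0Rw3, w0R²w0 but no w with w3Rw and w0=w.
F2: fails — w0Rw3, w0R²w2 but no w with w3Rw and w2=w.
F3: ✓.
Valid on: F3.

F3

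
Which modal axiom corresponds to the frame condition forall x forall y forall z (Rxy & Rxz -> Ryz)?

A defining formula is ◇ψ → □◇ψ (the 5 axiom).
Suppose ◇ψ→□◇ψ is valid. Take Rxy, Rxz and set V(ψ)={y}. Then ◇ψ at x, so □◇ψ at x, so ◇ψ at z, so some w with Rzw has ψ; w=y, i.e. Rzy. By symmetry of the argument, Ryz.

◇ψ → □◇ψ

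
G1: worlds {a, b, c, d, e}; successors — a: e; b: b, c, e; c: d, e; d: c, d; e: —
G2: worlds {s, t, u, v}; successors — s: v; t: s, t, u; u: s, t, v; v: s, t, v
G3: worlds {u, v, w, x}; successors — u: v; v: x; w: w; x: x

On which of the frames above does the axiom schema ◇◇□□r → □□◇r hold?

G2, G3

This is the axiom for a generalized confluence (Geach) condition; its first-order frame correspondent is ∀x ∀y ∀z ((xR²y ∧ xR²z) → ∃w (yR²w ∧ zRw)).
G1: fails — bR²b, bR²e but no w with bR²w and eRw.
G2: ✓.
G3: ✓.
Valid on: G2, G3.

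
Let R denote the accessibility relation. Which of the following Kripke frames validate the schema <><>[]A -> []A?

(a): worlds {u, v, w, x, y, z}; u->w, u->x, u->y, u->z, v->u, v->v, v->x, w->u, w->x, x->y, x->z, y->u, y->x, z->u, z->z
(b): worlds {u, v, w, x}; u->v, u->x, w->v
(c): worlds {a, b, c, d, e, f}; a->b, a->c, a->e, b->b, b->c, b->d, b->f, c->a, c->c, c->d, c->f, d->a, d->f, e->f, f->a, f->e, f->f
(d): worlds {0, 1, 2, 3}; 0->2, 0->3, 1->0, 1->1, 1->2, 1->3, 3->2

(b)

The schema corresponds to a generalized confluence (Geach) condition: forall x forall y forall z ((x R^2 y & xRz) -> exists w (yRw & z = w)).
(a): fails — uR²x, uRw but no t with xRt and w=t.
(b): satisfies the condition.
(c): fails — aR²b, aRe but no w with bRw and e=w.
(d): fails — 0R²2, 0R2 but no w with 2Rw and 2=w.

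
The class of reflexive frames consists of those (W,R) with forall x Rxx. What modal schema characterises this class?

A defining formula is □r → r (the T axiom).
Suppose □r→r is valid. At any x set V(r)={w : Rxw}. Then □r holds at x, so r holds at x, i.e. Rxx.

□r → r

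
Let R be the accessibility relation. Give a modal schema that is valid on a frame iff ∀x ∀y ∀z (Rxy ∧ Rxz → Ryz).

◇ψ → □◇ψ

A defining formula is ◇ψ → □◇ψ (the 5 axiom).
Suppose ◇ψ→□◇ψ is valid. Take Rxy, Rxz and set V(ψ)={y}. Then ◇ψ at x, so □◇ψ at x, so ◇ψ at z, so some w with Rzw has ψ; w=y, i.e. Rzy. By symmetry of the argument, Ryz.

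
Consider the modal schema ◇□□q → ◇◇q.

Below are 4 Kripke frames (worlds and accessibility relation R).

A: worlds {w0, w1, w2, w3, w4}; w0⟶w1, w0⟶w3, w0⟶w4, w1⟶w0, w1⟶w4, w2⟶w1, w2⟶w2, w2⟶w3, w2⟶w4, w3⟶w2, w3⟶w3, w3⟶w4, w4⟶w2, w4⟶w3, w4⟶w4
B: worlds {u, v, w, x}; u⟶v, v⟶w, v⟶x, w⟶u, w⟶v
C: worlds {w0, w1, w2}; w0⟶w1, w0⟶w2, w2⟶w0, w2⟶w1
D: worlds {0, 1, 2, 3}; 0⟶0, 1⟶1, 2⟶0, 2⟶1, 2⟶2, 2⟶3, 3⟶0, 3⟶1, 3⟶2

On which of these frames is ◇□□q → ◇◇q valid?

Frame correspondent (Sahlqvist): ∀x ∀y (xRy → ∃w (yR²w ∧ xR²w)) — i.e. a generalized confluence (Geach) condition.
A: ✓.
B: fails — uRv but no t with vR²t and uR²t.
C: fails — w0Rw1 but no w with w1R²w and w0R²w.
D: ✓.

A, D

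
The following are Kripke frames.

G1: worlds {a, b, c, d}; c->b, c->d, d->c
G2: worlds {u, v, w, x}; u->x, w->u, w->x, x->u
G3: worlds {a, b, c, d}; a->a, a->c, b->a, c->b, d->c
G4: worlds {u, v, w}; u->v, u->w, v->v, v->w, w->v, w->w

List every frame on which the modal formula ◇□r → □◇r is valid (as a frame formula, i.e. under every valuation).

G4

This is the axiom for convergence; its first-order frame correspondent is ∀x ∀y ∀z (Rxy ∧ Rxz → ∃w (Ryw ∧ Rzw)).
G1: fails — Rcb and Rcb but b and b have no common successor.
G2: fails — Rwu and Rwx but u and x have no common successor.
G3: fails — Raa and Rac but a and c have no common successor.
G4: condition met.
Valid on: G4.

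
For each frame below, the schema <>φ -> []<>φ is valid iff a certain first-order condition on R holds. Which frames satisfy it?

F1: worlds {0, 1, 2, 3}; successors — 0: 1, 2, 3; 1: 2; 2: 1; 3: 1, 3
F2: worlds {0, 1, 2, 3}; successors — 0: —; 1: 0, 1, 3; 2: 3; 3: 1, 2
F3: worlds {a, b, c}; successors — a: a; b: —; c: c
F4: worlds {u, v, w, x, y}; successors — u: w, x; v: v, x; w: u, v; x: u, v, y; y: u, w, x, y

Frame correspondent (Sahlqvist): forall x forall y forall z (Rxy & Rxz -> Ryz) — i.e. the Euclidean property.
F1: fails — R02 and R02 but not R22.
F2: fails — R10 and R10 but not R00.
F3: satisfies the condition.
F4: fails — Ruw and Ruw but not Rww.
Valid on: F3.

F3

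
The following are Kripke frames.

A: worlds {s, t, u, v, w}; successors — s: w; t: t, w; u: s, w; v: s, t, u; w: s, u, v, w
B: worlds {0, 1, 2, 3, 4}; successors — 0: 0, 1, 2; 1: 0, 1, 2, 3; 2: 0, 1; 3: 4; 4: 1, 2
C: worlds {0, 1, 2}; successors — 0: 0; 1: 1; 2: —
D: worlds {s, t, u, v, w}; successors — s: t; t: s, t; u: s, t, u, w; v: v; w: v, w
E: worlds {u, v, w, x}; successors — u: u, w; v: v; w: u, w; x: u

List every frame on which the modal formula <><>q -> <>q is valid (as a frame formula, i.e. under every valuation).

C

Frame correspondent (Sahlqvist): forall x forall y forall z (Rxy & Ryz -> Rxz) — i.e. transitivity.
A: fails — Ruw and Rwu but not Ruu.
B: fails — R34 and R42 but not R32.
C: condition met.
D: fails — Ruw and Rwv but not Ruv.
E: fails — Rxu and Ruw but not Rxw.
Valid on: C.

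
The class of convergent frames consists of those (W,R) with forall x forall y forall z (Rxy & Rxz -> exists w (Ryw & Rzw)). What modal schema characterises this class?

The condition is convergence. The .2 schema ◇□s → □◇s defines it.

◇□s → □◇s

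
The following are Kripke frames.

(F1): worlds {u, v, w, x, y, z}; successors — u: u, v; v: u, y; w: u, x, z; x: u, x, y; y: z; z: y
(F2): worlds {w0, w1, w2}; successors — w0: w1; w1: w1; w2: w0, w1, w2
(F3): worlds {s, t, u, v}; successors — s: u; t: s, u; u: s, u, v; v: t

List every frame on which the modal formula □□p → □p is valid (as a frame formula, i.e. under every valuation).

(F2)

Frame correspondent (Sahlqvist): ∀x ∀y (Rxy → ∃z (Rxz ∧ Rzy)) — i.e. density.
(F1): fails — Rzy but no t with Rzt and Rty.
(F2): condition met.
(F3): fails — Rvt but no z with Rvz and Rzt.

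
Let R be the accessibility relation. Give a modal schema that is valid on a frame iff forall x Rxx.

The condition is reflexivity. The T schema □ψ → ψ defines it.
Suppose □ψ→ψ is valid. At any x set V(ψ)={w : Rxw}. Then □ψ holds at x, so ψ holds at x, i.e. Rxx.

□ψ → ψ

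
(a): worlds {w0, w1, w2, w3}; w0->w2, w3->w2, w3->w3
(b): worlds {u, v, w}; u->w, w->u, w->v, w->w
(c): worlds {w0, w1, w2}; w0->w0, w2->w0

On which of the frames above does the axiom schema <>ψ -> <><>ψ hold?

This is the axiom for a generalized confluence (Geach) condition; its first-order frame correspondent is forall x forall y (xRy -> exists w (y = w & x R^2 w)).
(a): fails — w0Rw2 but no w with w2=w and w0R²w.
(b): condition met.
(c): condition met.
Valid on: (b), (c).

(b), (c)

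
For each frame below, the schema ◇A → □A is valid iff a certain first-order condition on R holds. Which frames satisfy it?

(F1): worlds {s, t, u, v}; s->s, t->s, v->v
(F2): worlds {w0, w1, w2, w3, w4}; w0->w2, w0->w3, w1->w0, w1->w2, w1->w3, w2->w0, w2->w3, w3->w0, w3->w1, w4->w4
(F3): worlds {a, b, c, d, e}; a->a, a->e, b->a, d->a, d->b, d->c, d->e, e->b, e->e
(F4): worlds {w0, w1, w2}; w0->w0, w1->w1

(F1), (F4)

Frame correspondent (Sahlqvist): ∀x ∀y ∀z (Rxy ∧ Rxz → y = z) — i.e. partial functionality.
(F1): ✓.
(F2): fails — w0 sees both w2 and w3.
(F3): fails — a sees both a and e.
(F4): ✓.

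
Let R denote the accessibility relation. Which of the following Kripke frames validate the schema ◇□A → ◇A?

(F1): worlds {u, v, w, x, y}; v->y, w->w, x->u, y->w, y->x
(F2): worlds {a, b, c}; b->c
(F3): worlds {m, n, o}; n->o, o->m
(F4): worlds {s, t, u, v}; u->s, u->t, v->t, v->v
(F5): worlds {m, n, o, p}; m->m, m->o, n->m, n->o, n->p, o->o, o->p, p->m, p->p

(F5)

This is the axiom for a generalized confluence (Geach) condition; its first-order frame correspondent is ∀x ∀y (xRy → ∃w (yRw ∧ xRw)).
(F1): fails — vRy but no t with yRt and vRt.
(F2): fails — bRc but no w with cRw and bRw.
(F3): fails — nRo but no w with oRw and nRw.
(F4): fails — uRs but no w with sRw and uRw.
(F5): condition met.
Valid on: (F5).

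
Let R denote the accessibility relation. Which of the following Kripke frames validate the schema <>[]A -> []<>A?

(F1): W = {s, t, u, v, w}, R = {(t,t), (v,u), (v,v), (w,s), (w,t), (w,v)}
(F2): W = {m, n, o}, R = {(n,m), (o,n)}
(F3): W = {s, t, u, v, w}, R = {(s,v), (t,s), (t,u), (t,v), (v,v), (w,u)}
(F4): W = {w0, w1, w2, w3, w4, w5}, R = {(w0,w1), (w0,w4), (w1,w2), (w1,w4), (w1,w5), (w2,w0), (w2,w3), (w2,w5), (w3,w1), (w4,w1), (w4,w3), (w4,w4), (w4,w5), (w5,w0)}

none

Frame correspondent (Sahlqvist): forall x forall y forall z (Rxy & Rxz -> exists w (Ryw & Rzw)) — i.e. convergence.
(F1): fails — Rvv and Rvu but v and u have no common successor.
(F2): fails — Rnm and Rnm but m and m have no common successor.
(F3): fails — Rtv and Rtu but v and u have no common successor.
(F4): fails — Rw1w5 and Rw1w4 but w5 and w4 have no common successor.
Valid on no frame.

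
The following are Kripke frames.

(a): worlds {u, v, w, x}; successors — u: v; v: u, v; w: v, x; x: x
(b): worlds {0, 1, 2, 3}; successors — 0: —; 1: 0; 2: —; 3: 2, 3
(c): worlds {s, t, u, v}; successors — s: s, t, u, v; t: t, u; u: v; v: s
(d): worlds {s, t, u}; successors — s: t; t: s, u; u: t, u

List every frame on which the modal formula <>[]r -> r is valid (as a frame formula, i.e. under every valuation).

The schema corresponds to symmetry: forall x forall y (Rxy -> Ryx).
(a): fails — Rwx but not Rxw.
(b): fails — R10 but not R01.
(c): fails — Ruv but not Rvu.
(d): holds.

(d)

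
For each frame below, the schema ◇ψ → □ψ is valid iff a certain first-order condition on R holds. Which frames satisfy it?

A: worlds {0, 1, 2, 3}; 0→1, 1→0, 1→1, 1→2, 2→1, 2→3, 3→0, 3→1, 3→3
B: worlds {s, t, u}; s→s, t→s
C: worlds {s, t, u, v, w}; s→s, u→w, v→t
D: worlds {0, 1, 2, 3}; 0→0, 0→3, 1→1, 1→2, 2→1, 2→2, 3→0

B, C

The schema corresponds to partial functionality: ∀x ∀y ∀z (Rxy ∧ Rxz → y = z).
A: fails — 1 sees both 0 and 1.
B: holds.
C: holds.
D: fails — 0 sees both 0 and 3.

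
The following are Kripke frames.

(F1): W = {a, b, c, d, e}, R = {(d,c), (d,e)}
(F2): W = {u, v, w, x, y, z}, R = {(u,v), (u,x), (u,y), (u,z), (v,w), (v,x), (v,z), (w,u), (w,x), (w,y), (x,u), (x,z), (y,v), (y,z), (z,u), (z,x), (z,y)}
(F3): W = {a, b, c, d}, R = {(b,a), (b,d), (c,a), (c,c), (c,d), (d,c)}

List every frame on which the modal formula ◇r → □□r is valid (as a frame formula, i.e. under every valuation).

Frame correspondent (Sahlqvist): ∀x ∀y ∀z ((xRy ∧ xR²z) → ∃w (y = w ∧ z = w)) — i.e. a generalized confluence (Geach) condition.
(F1): ✓.
(F2): fails — uRv, uR²u but v ≠ u.
(F3): fails — bRa, bR²c but a ≠ c.
Valid on: (F1).

(F1)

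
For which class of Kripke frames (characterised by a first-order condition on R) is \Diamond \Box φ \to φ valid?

symmetry

This is a form of the B axiom.
Its frame correspondent is symmetry — \forall x \forall y (Rxy \to Ryx).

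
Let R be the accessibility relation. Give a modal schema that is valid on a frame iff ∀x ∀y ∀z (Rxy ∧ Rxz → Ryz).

The condition is the Euclidean property. The 5 schema ◇r → □◇r defines it.
Suppose ◇r→□◇r is valid. Take Rxy, Rxz and set V(r)={y}. Then ◇r at x, so □◇r at x, so ◇r at z, so some w with Rzw has r; w=y, i.e. Rzy. By symmetry of the argument, Ryz.

◇r → □◇r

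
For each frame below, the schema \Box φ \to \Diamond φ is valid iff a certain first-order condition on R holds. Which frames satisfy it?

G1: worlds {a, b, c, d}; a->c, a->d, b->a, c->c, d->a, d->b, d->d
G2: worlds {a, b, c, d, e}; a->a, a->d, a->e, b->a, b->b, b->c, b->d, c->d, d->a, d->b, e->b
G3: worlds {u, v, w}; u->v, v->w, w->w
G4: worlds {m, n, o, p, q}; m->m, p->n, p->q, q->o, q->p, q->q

This is the axiom for seriality; its first-order frame correspondent is \forall x \exists y Rxy.
G1: satisfies the condition.
G2: satisfies the condition.
G3: satisfies the condition.
G4: fails — world n has no successor.
Valid on: G1, G2, G3.

G1, G2, G3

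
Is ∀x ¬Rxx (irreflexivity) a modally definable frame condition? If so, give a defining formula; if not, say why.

No

If a class were modally definable it would be closed under surjective bounded morphisms (Goldblatt–Thomason).
The 5-cycle (worlds a,b,c,d,e with a→b→c→d→e→a) is irreflexive, and the map sending every world to a single reflexive point • is a surjective bounded morphism (forth: every edge maps to (•,•); back: every world has a successor). So any modal formula valid on the 5-cycle is also valid on the reflexive point, which is not irreflexive.
Hence irreflexivity is not modally definable.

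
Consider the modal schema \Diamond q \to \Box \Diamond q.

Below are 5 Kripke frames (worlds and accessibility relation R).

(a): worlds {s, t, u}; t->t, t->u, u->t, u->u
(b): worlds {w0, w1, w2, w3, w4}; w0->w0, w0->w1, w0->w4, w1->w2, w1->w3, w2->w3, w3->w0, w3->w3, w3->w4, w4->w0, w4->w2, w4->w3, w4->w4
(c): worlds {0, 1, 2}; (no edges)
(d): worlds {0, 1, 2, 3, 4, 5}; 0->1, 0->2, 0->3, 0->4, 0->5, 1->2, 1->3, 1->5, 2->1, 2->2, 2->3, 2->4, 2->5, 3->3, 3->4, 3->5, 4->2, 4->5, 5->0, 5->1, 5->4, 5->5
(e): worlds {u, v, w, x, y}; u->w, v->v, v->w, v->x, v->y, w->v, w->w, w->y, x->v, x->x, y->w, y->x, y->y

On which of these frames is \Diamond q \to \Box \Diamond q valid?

Frame correspondent (Sahlqvist): \forall x \forall y \forall z (Rxy \wedge Rxz \to Ryz) — i.e. the Euclidean property.
(a): condition met.
(b): fails — Rw0w4 and Rw0w1 but not Rw4w1.
(c): condition met.
(d): fails — R01 and R01 but not R11.
(e): fails — Rvw and Rvx but not Rwx.
Valid on: (a), (c).

(a), (c)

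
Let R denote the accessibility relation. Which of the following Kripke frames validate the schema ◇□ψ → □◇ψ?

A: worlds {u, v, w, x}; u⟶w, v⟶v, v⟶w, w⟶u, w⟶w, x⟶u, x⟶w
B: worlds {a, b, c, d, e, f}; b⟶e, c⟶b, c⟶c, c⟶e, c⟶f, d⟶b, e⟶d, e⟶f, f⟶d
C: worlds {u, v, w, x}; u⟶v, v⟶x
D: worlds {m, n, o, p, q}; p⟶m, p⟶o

A

The schema corresponds to convergence: ∀x ∀y ∀z (Rxy ∧ Rxz → ∃w (Ryw ∧ Rzw)).
A: holds.
B: fails — Rcc and Rcf but c and f have no common successor.
C: fails — Rvx and Rvx but x and x have no common successor.
D: fails — Rpm and Rpm but m and m have no common successor.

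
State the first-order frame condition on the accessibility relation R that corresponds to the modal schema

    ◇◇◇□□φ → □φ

This is a Sahlqvist (Geach-type) schema ◇^3□^2φ → □^1◇^0φ.
Minimal-valuation argument: fix x; take any y with xR^3y and any z with xR^1z. Set V(φ) to the set of worlds R-reachable from y in exactly 2 steps. Then □^2φ holds at y, so the antecedent holds at x; validity forces ◇^0φ at z, giving a w with zR^0w and yR^2w.
First-order correspondent: ∀x ∀y ∀z ((xR³y ∧ xRz) → ∃w (yR²w ∧ z = w)).

∀x ∀y ∀z ((xR³y ∧ xRz) → ∃w (yR²w ∧ z = w))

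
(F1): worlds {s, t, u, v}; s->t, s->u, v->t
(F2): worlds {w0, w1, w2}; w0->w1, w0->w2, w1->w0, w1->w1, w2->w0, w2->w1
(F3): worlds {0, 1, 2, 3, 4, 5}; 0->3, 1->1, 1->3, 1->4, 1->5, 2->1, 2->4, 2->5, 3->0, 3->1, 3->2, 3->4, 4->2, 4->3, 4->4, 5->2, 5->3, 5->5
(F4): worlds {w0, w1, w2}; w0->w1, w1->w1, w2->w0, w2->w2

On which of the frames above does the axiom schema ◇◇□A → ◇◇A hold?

(F1), (F2), (F4)

The schema corresponds to a generalized confluence (Geach) condition: ∀x ∀y (xR²y → ∃w (yRw ∧ xR²w)).
(F1): ✓.
(F2): ✓.
(F3): fails — 0R²0 but no w with 0Rw and 0R²w.
(F4): ✓.
Valid on: (F1), (F2), (F4).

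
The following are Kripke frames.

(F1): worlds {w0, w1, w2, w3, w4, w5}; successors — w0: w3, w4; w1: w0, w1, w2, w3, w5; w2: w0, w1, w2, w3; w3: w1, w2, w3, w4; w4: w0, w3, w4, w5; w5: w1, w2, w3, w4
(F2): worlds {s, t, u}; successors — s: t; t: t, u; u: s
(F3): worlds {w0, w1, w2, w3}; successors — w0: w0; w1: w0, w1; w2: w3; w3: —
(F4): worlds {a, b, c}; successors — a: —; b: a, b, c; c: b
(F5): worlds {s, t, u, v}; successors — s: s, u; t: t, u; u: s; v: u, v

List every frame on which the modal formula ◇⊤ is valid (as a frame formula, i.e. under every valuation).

(F1), (F2), (F5)

The schema corresponds to seriality: ∀x ∃y Rxy.
(F1): holds.
(F2): holds.
(F3): fails — world w3 has no successor.
(F4): fails — world a has no successor.
(F5): holds.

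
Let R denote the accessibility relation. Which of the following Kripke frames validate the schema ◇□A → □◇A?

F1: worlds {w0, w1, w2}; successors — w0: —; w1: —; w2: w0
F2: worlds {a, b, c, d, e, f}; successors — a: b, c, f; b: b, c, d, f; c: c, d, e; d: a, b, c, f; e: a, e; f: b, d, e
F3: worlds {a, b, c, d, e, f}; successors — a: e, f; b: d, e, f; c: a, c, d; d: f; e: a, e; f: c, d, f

The schema corresponds to convergence: ∀x ∀y ∀z (Rxy ∧ Rxz → ∃w (Ryw ∧ Rzw)).
F1: fails — Rw2w0 and Rw2w0 but w0 and w0 have no common successor.
F2: fails — Ree and Rea but e and a have no common successor.
F3: fails — Rae and Raf but e and f have no common successor.

none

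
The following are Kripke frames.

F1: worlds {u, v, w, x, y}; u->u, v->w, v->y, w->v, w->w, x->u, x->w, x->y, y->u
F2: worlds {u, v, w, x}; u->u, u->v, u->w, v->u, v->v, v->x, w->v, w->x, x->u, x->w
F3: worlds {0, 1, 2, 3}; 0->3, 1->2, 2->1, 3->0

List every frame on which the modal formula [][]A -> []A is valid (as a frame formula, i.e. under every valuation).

F2

Frame correspondent (Sahlqvist): forall x forall y (Rxy -> exists z (Rxz & Rzy)) — i.e. density.
F1: fails — Rvy but no z with Rvz and Rzy.
F2: condition met.
F3: fails — R12 but no z with R1z and Rz2.
Valid on: F2.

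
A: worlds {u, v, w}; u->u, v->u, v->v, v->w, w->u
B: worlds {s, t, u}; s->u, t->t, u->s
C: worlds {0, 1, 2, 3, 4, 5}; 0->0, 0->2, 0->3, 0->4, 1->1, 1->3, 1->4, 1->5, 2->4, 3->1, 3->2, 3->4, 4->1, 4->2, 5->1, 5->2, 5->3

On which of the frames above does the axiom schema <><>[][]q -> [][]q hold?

B

Frame correspondent (Sahlqvist): forall x forall y forall z ((x R^2 y & x R^2 z) -> exists w (y R^2 w & z = w)) — i.e. a generalized confluence (Geach) condition.
A: fails — vR²u, vR²v but no t with uR²t and v=t.
B: holds.
C: fails — 0R²1, 0R²0 but no w with 1R²w and 0=w.
Valid on: B.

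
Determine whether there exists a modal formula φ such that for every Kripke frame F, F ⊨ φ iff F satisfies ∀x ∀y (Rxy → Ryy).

Yes: it is shift-reflexivity, defined by the T□ schema □(□q → q).
Suppose □(□q→q) is valid. Take Rxy and set V(q)={w : Ryw}. Then at y, □q holds; since □(□q→q) at x, □q→q at y, so q at y, i.e. Ryy.

Yes — defined by □(□q → q)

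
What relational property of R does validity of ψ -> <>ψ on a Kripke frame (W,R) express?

Reflexivity

This is a form of the T axiom.
Its frame correspondent is reflexivity — forall x Rxx.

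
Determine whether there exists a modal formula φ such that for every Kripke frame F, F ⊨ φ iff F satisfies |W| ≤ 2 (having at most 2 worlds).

Not definable by any modal formula

Any modally definable frame class is closed under disjoint unions.
Any modal formula valid on each of 3 disjoint one-world frames is valid on their disjoint union (validity is preserved under disjoint unions). Each one-world frame has |W|=1≤2, but the union has |W|=3.
So the class is not modally definable.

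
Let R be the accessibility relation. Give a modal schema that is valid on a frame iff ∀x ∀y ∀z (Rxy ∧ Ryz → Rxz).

□p → □□p

The condition is transitivity. The 4 schema □p → □□p defines it.
Suppose □p→□□p is valid. Take Rxy, Ryz and set V(p)={w : Rxw}. Then □p at x, so □□p at x, so □p at y, so p at z, i.e. Rxz.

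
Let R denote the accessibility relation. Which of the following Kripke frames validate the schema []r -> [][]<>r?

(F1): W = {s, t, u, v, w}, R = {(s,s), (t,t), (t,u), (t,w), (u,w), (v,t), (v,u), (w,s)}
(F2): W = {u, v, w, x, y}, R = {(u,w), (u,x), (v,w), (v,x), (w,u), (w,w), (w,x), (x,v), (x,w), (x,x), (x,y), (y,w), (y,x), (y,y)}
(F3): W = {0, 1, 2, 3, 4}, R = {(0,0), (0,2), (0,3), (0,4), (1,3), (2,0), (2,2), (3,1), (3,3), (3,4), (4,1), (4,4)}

(F2)

The schema corresponds to a generalized confluence (Geach) condition: forall x forall z (x R^2 z -> exists w (xRw & zRw)).
(F1): fails — tR²s but no w* with tRw* and sRw*.
(F2): condition met.
(F3): fails — 1R²4 but no w with 1Rw and 4Rw.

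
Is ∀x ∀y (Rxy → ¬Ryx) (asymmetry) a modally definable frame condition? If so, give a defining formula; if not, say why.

Not modally definable

Any modally definable frame class is closed under surjective bounded morphisms.
The 4-cycle (worlds w0,w1,w2,w3 with w0→w1→w2→w3→w0) is asymmetric. Mapping every world to a single reflexive point • is a surjective bounded morphism, and the reflexive point is not asymmetric (R•• but asymmetry requires ¬R••).
So the class is not modally definable.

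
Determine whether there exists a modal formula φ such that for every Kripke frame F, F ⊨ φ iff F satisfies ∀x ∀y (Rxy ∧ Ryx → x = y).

Modal frame validity is preserved under surjective bounded morphisms.
The 4-cycle (worlds s,t,u,v with s→t→u→v→s) is antisymmetric. Sending even-indexed worlds to a and odd-indexed worlds to b is a surjective bounded morphism onto the two-world frame with a↔b, which is not antisymmetric.
So no modal formula (or set of formulas) defines exactly the antisymmetric frames.

Not modally definable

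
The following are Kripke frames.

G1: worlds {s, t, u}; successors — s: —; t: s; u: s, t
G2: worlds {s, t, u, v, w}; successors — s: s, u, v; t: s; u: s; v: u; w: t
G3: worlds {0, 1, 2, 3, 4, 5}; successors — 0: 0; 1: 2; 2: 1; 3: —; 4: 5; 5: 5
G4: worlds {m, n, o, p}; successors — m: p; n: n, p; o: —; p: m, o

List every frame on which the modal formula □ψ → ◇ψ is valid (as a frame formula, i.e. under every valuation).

This is the axiom for seriality; its first-order frame correspondent is ∀x ∃y Rxy.
G1: fails — world s has no successor.
G2: ✓.
G3: fails — world 3 has no successor.
G4: fails — world o has no successor.
Valid on: G2.

G2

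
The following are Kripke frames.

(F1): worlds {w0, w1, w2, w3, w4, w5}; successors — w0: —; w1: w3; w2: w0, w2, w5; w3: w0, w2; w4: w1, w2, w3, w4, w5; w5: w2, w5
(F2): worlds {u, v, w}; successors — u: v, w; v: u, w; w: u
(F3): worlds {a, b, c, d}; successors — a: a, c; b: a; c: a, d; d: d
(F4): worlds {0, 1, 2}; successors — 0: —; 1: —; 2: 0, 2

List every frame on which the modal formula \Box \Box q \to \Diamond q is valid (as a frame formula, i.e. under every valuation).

(F3)

The schema corresponds to a generalized confluence (Geach) condition: \forall x \exists w (x R^2 w \wedge xRw).
(F1): fails — at w0 but no w with w0R²w and w0Rw.
(F2): fails — at w but no t with wR²t and wRt.
(F3): condition met.
(F4): fails — at 0 but no w with 0R²w and 0Rw.
Valid on: (F3).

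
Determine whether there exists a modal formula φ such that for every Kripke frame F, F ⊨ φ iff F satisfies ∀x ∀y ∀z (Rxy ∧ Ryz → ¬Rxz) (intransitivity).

Any modally definable frame class is closed under surjective bounded morphisms.
The 3-cycle (worlds a,b,c with a→b→c→a) is intransitive. Mapping every world to a single reflexive point • is a surjective bounded morphism; the reflexive point is not intransitive (R••∧R•• but R••).
So the class is not modally definable.

No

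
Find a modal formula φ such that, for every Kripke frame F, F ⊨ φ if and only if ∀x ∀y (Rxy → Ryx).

A defining formula is p → □◇p (the B axiom).
Suppose p→□◇p is valid. Take Rxy and set V(p)={x}. Then p at x, so □◇p at x, so ◇p at y, so some z with Ryz has p; z=x, i.e. Ryx.

p → □◇p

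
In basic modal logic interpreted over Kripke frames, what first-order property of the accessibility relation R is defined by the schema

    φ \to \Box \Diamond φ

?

Suppose φ→□◇φ is valid. Take Rxy and set V(φ)={x}. Then φ at x, so □◇φ at x, so ◇φ at y, so some z with Ryz has φ; z=x, i.e. Ryx.
The converse is a direct semantic check.
So the correspondent is symmetry.

symmetry: \forall x \forall y (Rxy \to Ryx)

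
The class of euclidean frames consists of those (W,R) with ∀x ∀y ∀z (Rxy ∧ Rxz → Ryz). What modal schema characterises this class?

A defining formula is ◇r → □◇r (the 5 axiom).
Suppose ◇r→□◇r is valid. Take Rxy, Rxz and set V(r)={y}. Then ◇r at x, so □◇r at x, so ◇r at z, so some w with Rzw has r; w=y, i.e. Rzy. By symmetry of the argument, Ryz.

◇r → □◇r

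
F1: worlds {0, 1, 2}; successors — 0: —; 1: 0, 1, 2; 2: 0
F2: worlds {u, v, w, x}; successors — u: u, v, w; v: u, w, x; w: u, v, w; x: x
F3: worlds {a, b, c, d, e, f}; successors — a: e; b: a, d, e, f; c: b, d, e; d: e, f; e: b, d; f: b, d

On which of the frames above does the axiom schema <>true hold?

F2, F3

Frame correspondent (Sahlqvist): forall x exists y Rxy — i.e. seriality.
F1: fails — world 0 has no successor.
F2: ✓.
F3: ✓.
Valid on: F2, F3.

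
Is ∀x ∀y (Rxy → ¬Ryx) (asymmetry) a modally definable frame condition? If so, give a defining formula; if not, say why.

Not definable by any modal formula

If a class were modally definable it would be closed under surjective bounded morphisms (Goldblatt–Thomason).
The 5-cycle (worlds w0,w1,w2,w3,w4 with w0→w1→w2→w3→w4→w0) is asymmetric. Mapping every world to a single reflexive point • is a surjective bounded morphism, and the reflexive point is not asymmetric (R•• but asymmetry requires ¬R••).
So the class is not modally definable.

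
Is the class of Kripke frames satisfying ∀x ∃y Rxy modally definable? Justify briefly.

Yes, by □r → ◇r

Yes: it is seriality, defined by the D schema □r → ◇r.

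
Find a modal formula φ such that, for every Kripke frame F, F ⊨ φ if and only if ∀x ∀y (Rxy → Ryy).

A defining formula is □(□s → s) (the T□ axiom).
Suppose □(□s→s) is valid. Take Rxy and set V(s)={w : Ryw}. Then at y, □s holds; since □(□s→s) at x, □s→s at y, so s at y, i.e. Ryy.

□(□s → s)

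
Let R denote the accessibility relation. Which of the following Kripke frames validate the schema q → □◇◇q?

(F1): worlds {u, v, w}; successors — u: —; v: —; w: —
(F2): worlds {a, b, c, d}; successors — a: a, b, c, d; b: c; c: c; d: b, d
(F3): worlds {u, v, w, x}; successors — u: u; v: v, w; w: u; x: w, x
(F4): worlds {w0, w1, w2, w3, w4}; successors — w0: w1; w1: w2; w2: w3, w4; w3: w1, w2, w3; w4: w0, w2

(F1)

This is the axiom for a generalized confluence (Geach) condition; its first-order frame correspondent is ∀x ∀z (xRz → ∃w (x = w ∧ zR²w)).
(F1): satisfies the condition.
(F2): fails — aRb but no w with a=w and bR²w.
(F3): fails — vRw but no t with v=t and wR²t.
(F4): fails — w0Rw1 but no w with w0=w and w1R²w.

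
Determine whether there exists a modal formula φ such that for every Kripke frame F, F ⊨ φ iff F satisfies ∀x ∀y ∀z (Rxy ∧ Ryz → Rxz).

This is a Sahlqvist condition; the 4 axiom □p → □□p defines it.
Suppose □p→□□p is valid. Take Rxy, Ryz and set V(p)={w : Rxw}. Then □p at x, so □□p at x, so □p at y, so p at z, i.e. Rxz.

Yes, by □p → □□p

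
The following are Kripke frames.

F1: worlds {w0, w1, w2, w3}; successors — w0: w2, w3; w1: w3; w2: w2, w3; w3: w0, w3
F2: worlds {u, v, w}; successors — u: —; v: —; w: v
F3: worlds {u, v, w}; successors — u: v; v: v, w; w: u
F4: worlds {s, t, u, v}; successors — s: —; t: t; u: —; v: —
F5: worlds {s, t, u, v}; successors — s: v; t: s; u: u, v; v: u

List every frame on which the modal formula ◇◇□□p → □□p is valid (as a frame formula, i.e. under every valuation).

F1, F2, F4, F5

Frame correspondent (Sahlqvist): ∀x ∀y ∀z ((xR²y ∧ xR²z) → ∃w (yR²w ∧ z = w)) — i.e. a generalized confluence (Geach) condition.
F1: holds.
F2: holds.
F3: fails — uR²w, uR²w but no t with wR²t and w=t.
F4: holds.
F5: holds.
Valid on: F1, F2, F4, F5.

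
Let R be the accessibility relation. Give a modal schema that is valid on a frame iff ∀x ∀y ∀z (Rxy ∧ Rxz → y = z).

This is partial functionality; the standard corresponding axiom is CD: ◇r → □r.
Suppose ◇r→□r is valid. Take Rxy, Rxz and set V(r)={y}. Then ◇r at x, so □r at x, so r at z, i.e. z=y.

◇r → □r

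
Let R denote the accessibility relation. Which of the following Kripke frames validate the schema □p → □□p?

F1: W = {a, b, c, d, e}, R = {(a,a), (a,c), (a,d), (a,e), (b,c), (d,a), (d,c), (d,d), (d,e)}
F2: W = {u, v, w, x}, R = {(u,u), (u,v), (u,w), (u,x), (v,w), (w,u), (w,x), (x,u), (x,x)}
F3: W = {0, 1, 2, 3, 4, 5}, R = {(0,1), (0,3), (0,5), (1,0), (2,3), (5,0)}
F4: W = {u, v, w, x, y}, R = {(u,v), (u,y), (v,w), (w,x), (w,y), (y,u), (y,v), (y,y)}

Frame correspondent (Sahlqvist): ∀x ∀y ∀z (Rxy ∧ Ryz → Rxz) — i.e. transitivity.
F1: condition met.
F2: fails — Rwu and Ruv but not Rwv.
F3: fails — R10 and R01 but not R11.
F4: fails — Ruv and Rvw but not Ruw.

F1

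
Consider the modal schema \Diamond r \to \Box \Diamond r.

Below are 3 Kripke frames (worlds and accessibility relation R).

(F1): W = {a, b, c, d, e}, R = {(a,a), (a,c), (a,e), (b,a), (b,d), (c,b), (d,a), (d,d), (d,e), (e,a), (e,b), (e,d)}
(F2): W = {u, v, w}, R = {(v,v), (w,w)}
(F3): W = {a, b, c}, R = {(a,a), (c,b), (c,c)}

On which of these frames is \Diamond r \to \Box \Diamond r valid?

The schema corresponds to the Euclidean property: \forall x \forall y \forall z (Rxy \wedge Rxz \to Ryz).
(F1): fails — Rae and Rae but not Ree.
(F2): holds.
(F3): fails — Rcb and Rcc but not Rbc.

(F2)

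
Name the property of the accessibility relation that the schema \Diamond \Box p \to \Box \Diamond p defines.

This schema is the .2 axiom.
It corresponds to convergence: \forall x \forall y \forall z (Rxy \wedge Rxz \to \exists w (Ryw \wedge Rzw)).

Convergence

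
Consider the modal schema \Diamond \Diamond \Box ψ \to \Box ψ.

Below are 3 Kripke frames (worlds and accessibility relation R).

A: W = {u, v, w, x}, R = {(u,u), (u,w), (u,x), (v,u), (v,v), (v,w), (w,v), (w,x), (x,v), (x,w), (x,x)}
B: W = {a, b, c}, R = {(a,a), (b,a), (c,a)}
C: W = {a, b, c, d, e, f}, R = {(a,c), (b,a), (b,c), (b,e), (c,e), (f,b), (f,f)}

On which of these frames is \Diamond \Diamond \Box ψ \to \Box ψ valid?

B

This is the axiom for a generalized confluence (Geach) condition; its first-order frame correspondent is \forall x \forall y \forall z ((x R^2 y \wedge xRz) \to \exists w (yRw \wedge z = w)).
A: fails — uR²v, uRx but no t with vRt and x=t.
B: satisfies the condition.
C: fails — aR²e, aRc but no w with eRw and c=w.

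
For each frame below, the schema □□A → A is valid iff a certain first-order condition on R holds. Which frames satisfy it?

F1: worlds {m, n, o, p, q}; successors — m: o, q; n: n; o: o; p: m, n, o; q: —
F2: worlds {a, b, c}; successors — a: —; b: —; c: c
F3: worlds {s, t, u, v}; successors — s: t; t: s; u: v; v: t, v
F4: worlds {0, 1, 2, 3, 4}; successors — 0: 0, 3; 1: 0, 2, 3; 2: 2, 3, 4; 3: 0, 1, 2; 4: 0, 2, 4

This is the axiom for a generalized confluence (Geach) condition; its first-order frame correspondent is ∀x ∃w (xR²w ∧ x = w).
F1: fails — at m but no w with mR²w and m=w.
F2: fails — at a but no w with aR²w and a=w.
F3: fails — at u but no w with uR²w and u=w.
F4: holds.
Valid on: F4.

F4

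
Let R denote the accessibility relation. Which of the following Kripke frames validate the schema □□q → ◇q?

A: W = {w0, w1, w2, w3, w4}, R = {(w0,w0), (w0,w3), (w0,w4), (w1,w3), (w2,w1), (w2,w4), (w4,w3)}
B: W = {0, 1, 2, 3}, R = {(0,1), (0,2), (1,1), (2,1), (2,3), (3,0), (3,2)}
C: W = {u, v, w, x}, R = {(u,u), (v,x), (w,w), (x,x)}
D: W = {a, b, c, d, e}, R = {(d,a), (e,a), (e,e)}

Frame correspondent (Sahlqvist): ∀x ∃w (xR²w ∧ xRw) — i.e. a generalized confluence (Geach) condition.
A: fails — at w1 but no w with w1R²w and w1Rw.
B: condition met.
C: condition met.
D: fails — at a but no w with aR²w and aRw.

B, C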